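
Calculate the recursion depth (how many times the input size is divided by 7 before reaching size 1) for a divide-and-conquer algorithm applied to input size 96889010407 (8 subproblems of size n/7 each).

For divide and conquer with division factor 7:

Problem sizes at each level:
Level 0: 96889010407
Level 1: 13841287201
Level 2: 1977326743
Level 3: 282475249
Level 4: 40353607
Level 5: 5764801
Level 6: 823543
Level 7: 117649
Level 8: 16807
Level 9: 2401
Level 10: 343
Level 11: 49
Level 12: 7
Level 13: 1

The root is level 0 and the size-1 base case is level 13 (the tree spans levels 0 through 13, i.e. 14 levels counting the root), so the depth is the number of divisions: log_7(96889010407) = 13

The recursion tree depth is log_7(96889010407) = 13. At each level, the problem size is divided by 7, so it takes 13 divisions to reduce to a base case of size 1. The algorithm makes 8 recursive calls at each level.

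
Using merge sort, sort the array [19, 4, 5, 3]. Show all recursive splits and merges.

Merge sort trace:

Split: [19, 4, 5, 3] -> [19, 4] and [5, 3]
  Split: [19, 4] -> [19] and [4]
  Merge: [19] + [4] -> [4, 19]
  Split: [5, 3] -> [5] and [3]
  Merge: [5] + [3] -> [3, 5]
Merge: [4, 19] + [3, 5] -> [3, 4, 5, 19]

Final sorted array: [3, 4, 5, 19]

The merge sort proceeds by recursively splitting the array and merging sorted halves.
After all merges, the sorted array is [3, 4, 5, 19].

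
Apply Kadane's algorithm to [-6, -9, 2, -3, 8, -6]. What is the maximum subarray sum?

Using Kadane's algorithm on [-6, -9, 2, -3, 8, -6]:

Scanning through the array:
Position 1 (value -9): max_ending_here = -9, max_so_far = -6
Position 2 (value 2): max_ending_here = 2, max_so_far = 2
Position 3 (value -3): max_ending_here = -1, max_so_far = 2
Position 4 (value 8): max_ending_here = 8, max_so_far = 8
Position 5 (value -6): max_ending_here = 2, max_so_far = 8

Maximum subarray: [8]
Maximum sum: 8

The maximum subarray is [8] with sum 8. This subarray runs from index 4 to index 4.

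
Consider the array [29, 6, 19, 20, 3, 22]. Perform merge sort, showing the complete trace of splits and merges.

Merge sort trace:

Split: [29, 6, 19, 20, 3, 22] -> [29, 6, 19] and [20, 3, 22]
  Split: [29, 6, 19] -> [29] and [6, 19]
    Split: [6, 19] -> [6] and [19]
    Merge: [6] + [19] -> [6, 19]
  Merge: [29] + [6, 19] -> [6, 19, 29]
  Split: [20, 3, 22] -> [20] and [3, 22]
    Split: [3, 22] -> [3] and [22]
    Merge: [3] + [22] -> [3, 22]
  Merge: [20] + [3, 22] -> [3, 20, 22]
Merge: [6, 19, 29] + [3, 20, 22] -> [3, 6, 19, 20, 22, 29]

Final sorted array: [3, 6, 19, 20, 22, 29]

The merge sort proceeds by recursively splitting the array and merging sorted halves.
After all merges, the sorted array is [3, 6, 19, 20, 22, 29].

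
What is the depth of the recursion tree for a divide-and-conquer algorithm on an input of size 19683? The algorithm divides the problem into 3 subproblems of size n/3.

For divide and conquer with division factor 3:

Problem sizes at each level:
Level 0: 19683
Level 1: 6561
Level 2: 2187
Level 3: 729
Level 4: 243
Level 5: 81
Level 6: 27
Level 7: 9
Level 8: 3
Level 9: 1

The root is level 0 and the size-1 base case is level 9 (the tree spans levels 0 through 9, i.e. 10 levels counting the root), so the depth is the number of divisions: log_3(19683) = 9

The recursion tree depth is log_3(19683) = 9. At each level, the problem size is divided by 3, so it takes 9 divisions to reduce to a base case of size 1. The algorithm makes 3 recursive calls at each level.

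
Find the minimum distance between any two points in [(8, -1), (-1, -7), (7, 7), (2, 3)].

Computing all pairwise distances among 4 points:

d((8, -1), (-1, -7)) = 10.8167
d((8, -1), (7, 7)) = 8.0623
d((8, -1), (2, 3)) = 7.2111
d((-1, -7), (7, 7)) = 16.1245
d((-1, -7), (2, 3)) = 10.4403
d((7, 7), (2, 3)) = 6.4031 <-- minimum

Closest pair: (7, 7) and (2, 3) with distance 6.4031

The closest pair is (7, 7) and (2, 3) with Euclidean distance 6.4031. For 4 points, brute-force pairwise comparison is shown above. For large n, the divide-and-conquer algorithm (sort by x, recurse on halves, check the dividing strip) achieves O(n log n).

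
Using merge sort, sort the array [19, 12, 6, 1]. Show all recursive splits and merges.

Merge sort trace:

Split: [19, 12, 6, 1] -> [19, 12] and [6, 1]
  Split: [19, 12] -> [19] and [12]
  Merge: [19] + [12] -> [12, 19]
  Split: [6, 1] -> [6] and [1]
  Merge: [6] + [1] -> [1, 6]
Merge: [12, 19] + [1, 6] -> [1, 6, 12, 19]

Final sorted array: [1, 6, 12, 19]

The merge sort proceeds by recursively splitting the array and merging sorted halves.
After all merges, the sorted array is [1, 6, 12, 19].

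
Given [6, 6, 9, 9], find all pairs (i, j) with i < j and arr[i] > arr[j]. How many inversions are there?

Finding inversions in [6, 6, 9, 9]:


Total inversions: 0

The array has 0 inversions. It is already sorted.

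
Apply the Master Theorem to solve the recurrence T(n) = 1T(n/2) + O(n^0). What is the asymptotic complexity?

Master Theorem for T(n) = 1T(n/2) + O(n^0):

a = 1, b = 2, c = 0
log_b(a) = log_2(1) = 0.0000

Case 2: c = 0 = log_2(1) = 0.0000
T(n) = O(n^0 log n) = O(log n)

For T(n) = 1T(n/2) + O(n^0): log_2(1) = 0.0000. This is Case 2 of the Master Theorem (c = log_b(a), equal work at all levels), giving O(log n).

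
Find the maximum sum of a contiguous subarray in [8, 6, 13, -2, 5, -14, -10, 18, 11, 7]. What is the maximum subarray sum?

Using Kadane's algorithm on [8, 6, 13, -2, 5, -14, -10, 18, 11, 7]:

Scanning through the array:
Position 1 (value 6): max_ending_here = 14, max_so_far = 14
Position 2 (value 13): max_ending_here = 27, max_so_far = 27
Position 3 (value -2): max_ending_here = 25, max_so_far = 27
Position 4 (value 5): max_ending_here = 30, max_so_far = 30
Position 5 (value -14): max_ending_here = 16, max_so_far = 30
Position 6 (value -10): max_ending_here = 6, max_so_far = 30
Position 7 (value 18): max_ending_here = 24, max_so_far = 30
Position 8 (value 11): max_ending_here = 35, max_so_far = 35
Position 9 (value 7): max_ending_here = 42, max_so_far = 42

Maximum subarray: [8, 6, 13, -2, 5, -14, -10, 18, 11, 7]
Maximum sum: 42

The maximum subarray is [8, 6, 13, -2, 5, -14, -10, 18, 11, 7] with sum 42. This subarray runs from index 0 to index 9.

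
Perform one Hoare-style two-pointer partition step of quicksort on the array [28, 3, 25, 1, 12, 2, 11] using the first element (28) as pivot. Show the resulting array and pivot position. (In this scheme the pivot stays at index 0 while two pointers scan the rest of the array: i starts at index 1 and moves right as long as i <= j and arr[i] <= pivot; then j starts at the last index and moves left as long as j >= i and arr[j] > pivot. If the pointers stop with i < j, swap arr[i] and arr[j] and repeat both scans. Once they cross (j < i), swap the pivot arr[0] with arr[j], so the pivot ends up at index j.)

Hoare-style two-pointer partition with pivot = 28:

Initial array: [28, 3, 25, 1, 12, 2, 11]

Pointers start at i = 1, j = 6.
i ends at 7, j ends at 6: the pointers have crossed (j < i), so scanning stops.

Swap pivot arr[0] with arr[6] to place pivot at position 6: [11, 3, 25, 1, 12, 2, 28]
Pivot position: 6

After partitioning with pivot 28, the array becomes [11, 3, 25, 1, 12, 2, 28]. The pivot is placed at index 6. All elements to the left of the pivot are <= 28, and all elements to the right are > 28.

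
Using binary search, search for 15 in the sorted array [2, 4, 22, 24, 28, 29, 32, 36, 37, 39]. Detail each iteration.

Binary search for 15 in [2, 4, 22, 24, 28, 29, 32, 36, 37, 39]:

lo=0, hi=9, mid=4, arr[mid]=28 -> 28 > 15, search left half
lo=0, hi=3, mid=1, arr[mid]=4 -> 4 < 15, search right half
lo=2, hi=3, mid=2, arr[mid]=22 -> 22 > 15, search left half
lo=2 > hi=1, target 15 not found

Binary search determines that 15 is not in the array after 3 comparisons. The search space was exhausted without finding the target.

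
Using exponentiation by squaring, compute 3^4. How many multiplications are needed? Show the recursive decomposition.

Computing 3^4 by squaring (build up from 3^1; each line after the first costs one multiplication):

3^1 = 3
3^2 = (3^1)^2 = 3^2 = 9
3^4 = (3^2)^2 = 9^2 = 81

Result: 81
Multiplications needed: 2 (2 lines after 3^1)

3^4 = 81. Using exponentiation by squaring, this requires 2 multiplications. The key idea: if the exponent is even, square the half-power; if odd, multiply by the base once.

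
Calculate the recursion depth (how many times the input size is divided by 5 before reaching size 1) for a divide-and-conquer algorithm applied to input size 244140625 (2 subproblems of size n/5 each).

For divide and conquer with division factor 5:

Problem sizes at each level:
Level 0: 244140625
Level 1: 48828125
Level 2: 9765625
Level 3: 1953125
Level 4: 390625
Level 5: 78125
Level 6: 15625
Level 7: 3125
Level 8: 625
Level 9: 125
Level 10: 25
Level 11: 5
Level 12: 1

The root is level 0 and the size-1 base case is level 12 (the tree spans levels 0 through 12, i.e. 13 levels counting the root), so the depth is the number of divisions: log_5(244140625) = 12

The recursion tree depth is log_5(244140625) = 12. At each level, the problem size is divided by 5, so it takes 12 divisions to reduce to a base case of size 1. The algorithm makes 2 recursive calls at each level.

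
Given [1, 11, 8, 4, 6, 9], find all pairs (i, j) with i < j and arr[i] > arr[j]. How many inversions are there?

Finding inversions in [1, 11, 8, 4, 6, 9]:

(1, 2): arr[1]=11 > arr[2]=8
(1, 3): arr[1]=11 > arr[3]=4
(1, 4): arr[1]=11 > arr[4]=6
(1, 5): arr[1]=11 > arr[5]=9
(2, 3): arr[2]=8 > arr[3]=4
(2, 4): arr[2]=8 > arr[4]=6

Total inversions: 6

The array has 6 inversion(s): (1,2), (1,3), (1,4), (1,5), (2,3), (2,4). Each pair (i,j) satisfies i < j and arr[i] > arr[j].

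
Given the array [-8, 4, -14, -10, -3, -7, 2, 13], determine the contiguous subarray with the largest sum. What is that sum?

Using Kadane's algorithm on [-8, 4, -14, -10, -3, -7, 2, 13]:

Scanning through the array:
Position 1 (value 4): max_ending_here = 4, max_so_far = 4
Position 2 (value -14): max_ending_here = -10, max_so_far = 4
Position 3 (value -10): max_ending_here = -10, max_so_far = 4
Position 4 (value -3): max_ending_here = -3, max_so_far = 4
Position 5 (value -7): max_ending_here = -7, max_so_far = 4
Position 6 (value 2): max_ending_here = 2, max_so_far = 4
Position 7 (value 13): max_ending_here = 15, max_so_far = 15

Maximum subarray: [2, 13]
Maximum sum: 15

The maximum subarray is [2, 13] with sum 15. This subarray runs from index 6 to index 7.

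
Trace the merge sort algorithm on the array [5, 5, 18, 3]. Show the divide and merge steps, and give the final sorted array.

Merge sort trace:

Split: [5, 5, 18, 3] -> [5, 5] and [18, 3]
  Split: [5, 5] -> [5] and [5]
  Merge: [5] + [5] -> [5, 5]
  Split: [18, 3] -> [18] and [3]
  Merge: [18] + [3] -> [3, 18]
Merge: [5, 5] + [3, 18] -> [3, 5, 5, 18]

Final sorted array: [3, 5, 5, 18]

The merge sort proceeds by recursively splitting the array and merging sorted halves.
After all merges, the sorted array is [3, 5, 5, 18].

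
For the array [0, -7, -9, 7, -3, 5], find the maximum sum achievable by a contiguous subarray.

Using Kadane's algorithm on [0, -7, -9, 7, -3, 5]:

Scanning through the array:
Position 1 (value -7): max_ending_here = -7, max_so_far = 0
Position 2 (value -9): max_ending_here = -9, max_so_far = 0
Position 3 (value 7): max_ending_here = 7, max_so_far = 7
Position 4 (value -3): max_ending_here = 4, max_so_far = 7
Position 5 (value 5): max_ending_here = 9, max_so_far = 9

Maximum subarray: [7, -3, 5]
Maximum sum: 9

The maximum subarray is [7, -3, 5] with sum 9. This subarray runs from index 3 to index 5.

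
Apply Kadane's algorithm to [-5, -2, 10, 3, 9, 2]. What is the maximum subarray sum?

Using Kadane's algorithm on [-5, -2, 10, 3, 9, 2]:

Scanning through the array:
Position 1 (value -2): max_ending_here = -2, max_so_far = -2
Position 2 (value 10): max_ending_here = 10, max_so_far = 10
Position 3 (value 3): max_ending_here = 13, max_so_far = 13
Position 4 (value 9): max_ending_here = 22, max_so_far = 22
Position 5 (value 2): max_ending_here = 24, max_so_far = 24

Maximum subarray: [10, 3, 9, 2]
Maximum sum: 24

The maximum subarray is [10, 3, 9, 2] with sum 24. This subarray runs from index 2 to index 5.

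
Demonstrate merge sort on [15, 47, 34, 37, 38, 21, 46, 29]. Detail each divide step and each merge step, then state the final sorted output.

Merge sort trace:

Split: [15, 47, 34, 37, 38, 21, 46, 29] -> [15, 47, 34, 37] and [38, 21, 46, 29]
  Split: [15, 47, 34, 37] -> [15, 47] and [34, 37]
    Split: [15, 47] -> [15] and [47]
    Merge: [15] + [47] -> [15, 47]
    Split: [34, 37] -> [34] and [37]
    Merge: [34] + [37] -> [34, 37]
  Merge: [15, 47] + [34, 37] -> [15, 34, 37, 47]
  Split: [38, 21, 46, 29] -> [38, 21] and [46, 29]
    Split: [38, 21] -> [38] and [21]
    Merge: [38] + [21] -> [21, 38]
    Split: [46, 29] -> [46] and [29]
    Merge: [46] + [29] -> [29, 46]
  Merge: [21, 38] + [29, 46] -> [21, 29, 38, 46]
Merge: [15, 34, 37, 47] + [21, 29, 38, 46] -> [15, 21, 29, 34, 37, 38, 46, 47]

Final sorted array: [15, 21, 29, 34, 37, 38, 46, 47]

The merge sort proceeds by recursively splitting the array and merging sorted halves.
After all merges, the sorted array is [15, 21, 29, 34, 37, 38, 46, 47].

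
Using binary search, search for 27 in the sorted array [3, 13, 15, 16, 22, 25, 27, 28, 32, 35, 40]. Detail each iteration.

Binary search for 27 in [3, 13, 15, 16, 22, 25, 27, 28, 32, 35, 40]:

lo=0, hi=10, mid=5, arr[mid]=25 -> 25 < 27, search right half
lo=6, hi=10, mid=8, arr[mid]=32 -> 32 > 27, search left half
lo=6, hi=7, mid=6, arr[mid]=27 -> Found target at index 6!

Binary search finds 27 at index 6 after 3 comparisons. The search repeatedly halves the search space by comparing with the middle element.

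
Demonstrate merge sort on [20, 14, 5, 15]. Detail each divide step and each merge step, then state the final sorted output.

Merge sort trace:

Split: [20, 14, 5, 15] -> [20, 14] and [5, 15]
  Split: [20, 14] -> [20] and [14]
  Merge: [20] + [14] -> [14, 20]
  Split: [5, 15] -> [5] and [15]
  Merge: [5] + [15] -> [5, 15]
Merge: [14, 20] + [5, 15] -> [5, 14, 15, 20]

Final sorted array: [5, 14, 15, 20]

The merge sort proceeds by recursively splitting the array and merging sorted halves.
After all merges, the sorted array is [5, 14, 15, 20].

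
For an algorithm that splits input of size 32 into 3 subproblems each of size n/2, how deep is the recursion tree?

For divide and conquer with division factor 2:

Problem sizes at each level:
Level 0: 32
Level 1: 16
Level 2: 8
Level 3: 4
Level 4: 2
Level 5: 1

The root is level 0 and the size-1 base case is level 5 (the tree spans levels 0 through 5, i.e. 6 levels counting the root), so the depth is the number of divisions: log_2(32) = 5

The recursion tree depth is log_2(32) = 5. At each level, the problem size is divided by 2, so it takes 5 divisions to reduce to a base case of size 1. The algorithm makes 3 recursive calls at each level.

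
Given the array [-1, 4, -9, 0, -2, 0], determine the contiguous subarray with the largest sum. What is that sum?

Using Kadane's algorithm on [-1, 4, -9, 0, -2, 0]:

Scanning through the array:
Position 1 (value 4): max_ending_here = 4, max_so_far = 4
Position 2 (value -9): max_ending_here = -5, max_so_far = 4
Position 3 (value 0): max_ending_here = 0, max_so_far = 4
Position 4 (value -2): max_ending_here = -2, max_so_far = 4
Position 5 (value 0): max_ending_here = 0, max_so_far = 4

Maximum subarray: [4]
Maximum sum: 4

The maximum subarray is [4] with sum 4. This subarray runs from index 1 to index 1.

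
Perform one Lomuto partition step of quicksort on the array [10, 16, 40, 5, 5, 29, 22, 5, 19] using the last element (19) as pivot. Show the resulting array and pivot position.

Lomuto partition with pivot = 19:

Initial array: [10, 16, 40, 5, 5, 29, 22, 5, 19]

arr[0]=10 <= 19: swap with position 0, array becomes [10, 16, 40, 5, 5, 29, 22, 5, 19]
arr[1]=16 <= 19: swap with position 1, array becomes [10, 16, 40, 5, 5, 29, 22, 5, 19]
arr[2]=40 > 19: no swap
arr[3]=5 <= 19: swap with position 2, array becomes [10, 16, 5, 40, 5, 29, 22, 5, 19]
arr[4]=5 <= 19: swap with position 3, array becomes [10, 16, 5, 5, 40, 29, 22, 5, 19]
arr[5]=29 > 19: no swap
arr[6]=22 > 19: no swap
arr[7]=5 <= 19: swap with position 4, array becomes [10, 16, 5, 5, 5, 29, 22, 40, 19]

Place pivot at position 5: [10, 16, 5, 5, 5, 19, 22, 40, 29]
Pivot position: 5

After partitioning with pivot 19, the array becomes [10, 16, 5, 5, 5, 19, 22, 40, 29]. The pivot is placed at index 5. All elements to the left of the pivot are <= 19, and all elements to the right are > 19.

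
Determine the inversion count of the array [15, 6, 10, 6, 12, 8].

Finding inversions in [15, 6, 10, 6, 12, 8]:

(0, 1): arr[0]=15 > arr[1]=6
(0, 2): arr[0]=15 > arr[2]=10
(0, 3): arr[0]=15 > arr[3]=6
(0, 4): arr[0]=15 > arr[4]=12
(0, 5): arr[0]=15 > arr[5]=8
(2, 3): arr[2]=10 > arr[3]=6
(2, 5): arr[2]=10 > arr[5]=8
(4, 5): arr[4]=12 > arr[5]=8

Total inversions: 8

The array has 8 inversion(s): (0,1), (0,2), (0,3), (0,4), (0,5), (2,3), (2,5), (4,5). Each pair (i,j) satisfies i < j and arr[i] > arr[j].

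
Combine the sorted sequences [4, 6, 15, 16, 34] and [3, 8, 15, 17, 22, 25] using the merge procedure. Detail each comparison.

Merging process:

Compare 4 vs 3: take 3 from right. Merged: [3]
Compare 4 vs 8: take 4 from left. Merged: [3, 4]
Compare 6 vs 8: take 6 from left. Merged: [3, 4, 6]
Compare 15 vs 8: take 8 from right. Merged: [3, 4, 6, 8]
Compare 15 vs 15: take 15 from left. Merged: [3, 4, 6, 8, 15]
Compare 16 vs 15: take 15 from right. Merged: [3, 4, 6, 8, 15, 15]
Compare 16 vs 17: take 16 from left. Merged: [3, 4, 6, 8, 15, 15, 16]
Compare 34 vs 17: take 17 from right. Merged: [3, 4, 6, 8, 15, 15, 16, 17]
Compare 34 vs 22: take 22 from right. Merged: [3, 4, 6, 8, 15, 15, 16, 17, 22]
Compare 34 vs 25: take 25 from right. Merged: [3, 4, 6, 8, 15, 15, 16, 17, 22, 25]
Append remaining from left: [34]. Merged: [3, 4, 6, 8, 15, 15, 16, 17, 22, 25, 34]

Final merged array: [3, 4, 6, 8, 15, 15, 16, 17, 22, 25, 34]
Total comparisons: 10

The merged array is [3, 4, 6, 8, 15, 15, 16, 17, 22, 25, 34], requiring 10 comparisons. The merge step runs in O(n) time where n is the total number of elements.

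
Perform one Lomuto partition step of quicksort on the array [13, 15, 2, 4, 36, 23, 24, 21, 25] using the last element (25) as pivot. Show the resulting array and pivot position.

Lomuto partition with pivot = 25:

Initial array: [13, 15, 2, 4, 36, 23, 24, 21, 25]

arr[0]=13 <= 25: swap with position 0, array becomes [13, 15, 2, 4, 36, 23, 24, 21, 25]
arr[1]=15 <= 25: swap with position 1, array becomes [13, 15, 2, 4, 36, 23, 24, 21, 25]
arr[2]=2 <= 25: swap with position 2, array becomes [13, 15, 2, 4, 36, 23, 24, 21, 25]
arr[3]=4 <= 25: swap with position 3, array becomes [13, 15, 2, 4, 36, 23, 24, 21, 25]
arr[4]=36 > 25: no swap
arr[5]=23 <= 25: swap with position 4, array becomes [13, 15, 2, 4, 23, 36, 24, 21, 25]
arr[6]=24 <= 25: swap with position 5, array becomes [13, 15, 2, 4, 23, 24, 36, 21, 25]
arr[7]=21 <= 25: swap with position 6, array becomes [13, 15, 2, 4, 23, 24, 21, 36, 25]

Place pivot at position 7: [13, 15, 2, 4, 23, 24, 21, 25, 36]
Pivot position: 7

After partitioning with pivot 25, the array becomes [13, 15, 2, 4, 23, 24, 21, 25, 36]. The pivot is placed at index 7. All elements to the left of the pivot are <= 25, and all elements to the right are > 25.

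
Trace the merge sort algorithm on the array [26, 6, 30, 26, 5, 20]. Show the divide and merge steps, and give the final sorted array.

Merge sort trace:

Split: [26, 6, 30, 26, 5, 20] -> [26, 6, 30] and [26, 5, 20]
  Split: [26, 6, 30] -> [26] and [6, 30]
    Split: [6, 30] -> [6] and [30]
    Merge: [6] + [30] -> [6, 30]
  Merge: [26] + [6, 30] -> [6, 26, 30]
  Split: [26, 5, 20] -> [26] and [5, 20]
    Split: [5, 20] -> [5] and [20]
    Merge: [5] + [20] -> [5, 20]
  Merge: [26] + [5, 20] -> [5, 20, 26]
Merge: [6, 26, 30] + [5, 20, 26] -> [5, 6, 20, 26, 26, 30]

Final sorted array: [5, 6, 20, 26, 26, 30]

The merge sort proceeds by recursively splitting the array and merging sorted halves.
After all merges, the sorted array is [5, 6, 20, 26, 26, 30].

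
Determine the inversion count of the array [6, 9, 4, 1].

Finding inversions in [6, 9, 4, 1]:

(0, 2): arr[0]=6 > arr[2]=4
(0, 3): arr[0]=6 > arr[3]=1
(1, 2): arr[1]=9 > arr[2]=4
(1, 3): arr[1]=9 > arr[3]=1
(2, 3): arr[2]=4 > arr[3]=1

Total inversions: 5

The array has 5 inversion(s): (0,2), (0,3), (1,2), (1,3), (2,3). Each pair (i,j) satisfies i < j and arr[i] > arr[j].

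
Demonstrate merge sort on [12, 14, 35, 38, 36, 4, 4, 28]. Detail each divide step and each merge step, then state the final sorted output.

Merge sort trace:

Split: [12, 14, 35, 38, 36, 4, 4, 28] -> [12, 14, 35, 38] and [36, 4, 4, 28]
  Split: [12, 14, 35, 38] -> [12, 14] and [35, 38]
    Split: [12, 14] -> [12] and [14]
    Merge: [12] + [14] -> [12, 14]
    Split: [35, 38] -> [35] and [38]
    Merge: [35] + [38] -> [35, 38]
  Merge: [12, 14] + [35, 38] -> [12, 14, 35, 38]
  Split: [36, 4, 4, 28] -> [36, 4] and [4, 28]
    Split: [36, 4] -> [36] and [4]
    Merge: [36] + [4] -> [4, 36]
    Split: [4, 28] -> [4] and [28]
    Merge: [4] + [28] -> [4, 28]
  Merge: [4, 36] + [4, 28] -> [4, 4, 28, 36]
Merge: [12, 14, 35, 38] + [4, 4, 28, 36] -> [4, 4, 12, 14, 28, 35, 36, 38]

Final sorted array: [4, 4, 12, 14, 28, 35, 36, 38]

The merge sort proceeds by recursively splitting the array and merging sorted halves.
After all merges, the sorted array is [4, 4, 12, 14, 28, 35, 36, 38].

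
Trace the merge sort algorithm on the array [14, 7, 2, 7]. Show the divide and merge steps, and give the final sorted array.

Merge sort trace:

Split: [14, 7, 2, 7] -> [14, 7] and [2, 7]
  Split: [14, 7] -> [14] and [7]
  Merge: [14] + [7] -> [7, 14]
  Split: [2, 7] -> [2] and [7]
  Merge: [2] + [7] -> [2, 7]
Merge: [7, 14] + [2, 7] -> [2, 7, 7, 14]

Final sorted array: [2, 7, 7, 14]

The merge sort proceeds by recursively splitting the array and merging sorted halves.
After all merges, the sorted array is [2, 7, 7, 14].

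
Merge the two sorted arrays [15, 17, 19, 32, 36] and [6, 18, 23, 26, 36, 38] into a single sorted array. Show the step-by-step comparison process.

Merging process:

Compare 15 vs 6: take 6 from right. Merged: [6]
Compare 15 vs 18: take 15 from left. Merged: [6, 15]
Compare 17 vs 18: take 17 from left. Merged: [6, 15, 17]
Compare 19 vs 18: take 18 from right. Merged: [6, 15, 17, 18]
Compare 19 vs 23: take 19 from left. Merged: [6, 15, 17, 18, 19]
Compare 32 vs 23: take 23 from right. Merged: [6, 15, 17, 18, 19, 23]
Compare 32 vs 26: take 26 from right. Merged: [6, 15, 17, 18, 19, 23, 26]
Compare 32 vs 36: take 32 from left. Merged: [6, 15, 17, 18, 19, 23, 26, 32]
Compare 36 vs 36: take 36 from left. Merged: [6, 15, 17, 18, 19, 23, 26, 32, 36]
Append remaining from right: [36, 38]. Merged: [6, 15, 17, 18, 19, 23, 26, 32, 36, 36, 38]

Final merged array: [6, 15, 17, 18, 19, 23, 26, 32, 36, 36, 38]
Total comparisons: 9

The merged array is [6, 15, 17, 18, 19, 23, 26, 32, 36, 36, 38], requiring 9 comparisons. The merge step runs in O(n) time where n is the total number of elements.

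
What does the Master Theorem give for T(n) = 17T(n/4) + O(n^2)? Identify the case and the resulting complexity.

Master Theorem for T(n) = 17T(n/4) + O(n^2):

a = 17, b = 4, c = 2
log_b(a) = log_4(17) = 2.0437

Case 1: c = 2 < log_4(17) = 2.0437
T(n) = O(n^(log_4 17))

For T(n) = 17T(n/4) + O(n^2): log_4(17) = 2.0437. This is Case 1 of the Master Theorem (c < log_b(a), work dominated by leaves), giving O(n^(log_4 17)).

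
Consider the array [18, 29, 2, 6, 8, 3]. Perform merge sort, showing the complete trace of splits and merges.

Merge sort trace:

Split: [18, 29, 2, 6, 8, 3] -> [18, 29, 2] and [6, 8, 3]
  Split: [18, 29, 2] -> [18] and [29, 2]
    Split: [29, 2] -> [29] and [2]
    Merge: [29] + [2] -> [2, 29]
  Merge: [18] + [2, 29] -> [2, 18, 29]
  Split: [6, 8, 3] -> [6] and [8, 3]
    Split: [8, 3] -> [8] and [3]
    Merge: [8] + [3] -> [3, 8]
  Merge: [6] + [3, 8] -> [3, 6, 8]
Merge: [2, 18, 29] + [3, 6, 8] -> [2, 3, 6, 8, 18, 29]

Final sorted array: [2, 3, 6, 8, 18, 29]

The merge sort proceeds by recursively splitting the array and merging sorted halves.
After all merges, the sorted array is [2, 3, 6, 8, 18, 29].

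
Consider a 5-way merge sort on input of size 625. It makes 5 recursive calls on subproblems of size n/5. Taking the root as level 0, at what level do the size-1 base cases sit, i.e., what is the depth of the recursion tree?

For divide and conquer with division factor 5:

Problem sizes at each level:
Level 0: 625
Level 1: 125
Level 2: 25
Level 3: 5
Level 4: 1

The root is level 0 and the size-1 base case is level 4 (the tree spans levels 0 through 4, i.e. 5 levels counting the root), so the depth is the number of divisions: log_5(625) = 4

The recursion tree depth is log_5(625) = 4. At each level, the problem size is divided by 5, so it takes 4 divisions to reduce to a base case of size 1. The algorithm makes 5 recursive calls at each level.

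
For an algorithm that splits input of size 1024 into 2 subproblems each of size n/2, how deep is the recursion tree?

For divide and conquer with division factor 2:

Problem sizes at each level:
Level 0: 1024
Level 1: 512
Level 2: 256
Level 3: 128
Level 4: 64
Level 5: 32
Level 6: 16
Level 7: 8
Level 8: 4
Level 9: 2
Level 10: 1

The root is level 0 and the size-1 base case is level 10 (the tree spans levels 0 through 10, i.e. 11 levels counting the root), so the depth is the number of divisions: log_2(1024) = 10

The recursion tree depth is log_2(1024) = 10. At each level, the problem size is divided by 2, so it takes 10 divisions to reduce to a base case of size 1. The algorithm makes 2 recursive calls at each level.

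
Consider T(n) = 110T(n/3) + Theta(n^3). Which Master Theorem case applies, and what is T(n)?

Master Theorem for T(n) = 110T(n/3) + O(n^3):

a = 110, b = 3, c = 3
log_b(a) = log_3(110) = 4.2786

Case 1: c = 3 < log_3(110) = 4.2786
T(n) = O(n^(log_3 110))

For T(n) = 110T(n/3) + O(n^3): log_3(110) = 4.2786. This is Case 1 of the Master Theorem (c < log_b(a), work dominated by leaves), giving O(n^(log_3 110)).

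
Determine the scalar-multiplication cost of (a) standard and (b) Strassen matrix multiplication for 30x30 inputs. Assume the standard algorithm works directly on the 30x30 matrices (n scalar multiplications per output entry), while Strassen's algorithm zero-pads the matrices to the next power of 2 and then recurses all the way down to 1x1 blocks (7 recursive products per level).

Matrix multiplication for 30x30 matrices:

Strassen's algorithm requires power-of-2 dimensions. Pad 30x30 to 32x32 (next power of 2).

Standard algorithm: 30^3 = 27000 multiplications
Strassen's algorithm: 7^(log2(32)) = 7^5 = 16807 multiplications
Savings: 27000 - 16807 = 10193 multiplications

Standard: 27000 multiplications (30^3). Strassen: 16807 multiplications (7^5, after padding to 32x32). Strassen reduces 8 recursive multiplications to 7 at each level.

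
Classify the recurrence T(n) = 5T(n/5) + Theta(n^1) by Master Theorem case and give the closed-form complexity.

Master Theorem for T(n) = 5T(n/5) + O(n^1):

a = 5, b = 5, c = 1
log_b(a) = log_5(5) = 1.0000

Case 2: c = 1 = log_5(5) = 1.0000
T(n) = O(n^1 log n) = O(n log n)

For T(n) = 5T(n/5) + O(n^1): log_5(5) = 1.0000. This is Case 2 of the Master Theorem (c = log_b(a), equal work at all levels), giving O(n log n).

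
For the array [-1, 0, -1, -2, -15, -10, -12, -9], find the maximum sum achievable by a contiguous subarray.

Using Kadane's algorithm on [-1, 0, -1, -2, -15, -10, -12, -9]:

Scanning through the array:
Position 1 (value 0): max_ending_here = 0, max_so_far = 0
Position 2 (value -1): max_ending_here = -1, max_so_far = 0
Position 3 (value -2): max_ending_here = -2, max_so_far = 0
Position 4 (value -15): max_ending_here = -15, max_so_far = 0
Position 5 (value -10): max_ending_here = -10, max_so_far = 0
Position 6 (value -12): max_ending_here = -12, max_so_far = 0
Position 7 (value -9): max_ending_here = -9, max_so_far = 0

Maximum subarray: [0]
Maximum sum: 0

The maximum subarray is [0] with sum 0. This subarray runs from index 1 to index 1.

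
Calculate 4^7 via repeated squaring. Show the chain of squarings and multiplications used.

Computing 4^7 by squaring (build up from 4^1; each line after the first costs one multiplication):

4^1 = 4
4^2 = (4^1)^2 = 4^2 = 16
4^3 = 4 * 4^2 = 4 * 16 = 64
4^6 = (4^3)^2 = 64^2 = 4096
4^7 = 4 * 4^6 = 4 * 4096 = 16384

Result: 16384
Multiplications needed: 4 (4 lines after 4^1)

4^7 = 16384. Using exponentiation by squaring, this requires 4 multiplications. The key idea: if the exponent is even, square the half-power; if odd, multiply by the base once.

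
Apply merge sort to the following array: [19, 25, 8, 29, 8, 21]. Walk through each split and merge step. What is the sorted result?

Merge sort trace:

Split: [19, 25, 8, 29, 8, 21] -> [19, 25, 8] and [29, 8, 21]
  Split: [19, 25, 8] -> [19] and [25, 8]
    Split: [25, 8] -> [25] and [8]
    Merge: [25] + [8] -> [8, 25]
  Merge: [19] + [8, 25] -> [8, 19, 25]
  Split: [29, 8, 21] -> [29] and [8, 21]
    Split: [8, 21] -> [8] and [21]
    Merge: [8] + [21] -> [8, 21]
  Merge: [29] + [8, 21] -> [8, 21, 29]
Merge: [8, 19, 25] + [8, 21, 29] -> [8, 8, 19, 21, 25, 29]

Final sorted array: [8, 8, 19, 21, 25, 29]

The merge sort proceeds by recursively splitting the array and merging sorted halves.
After all merges, the sorted array is [8, 8, 19, 21, 25, 29].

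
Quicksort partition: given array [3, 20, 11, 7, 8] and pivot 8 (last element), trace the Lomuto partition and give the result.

Lomuto partition with pivot = 8:

Initial array: [3, 20, 11, 7, 8]

arr[0]=3 <= 8: swap with position 0, array becomes [3, 20, 11, 7, 8]
arr[1]=20 > 8: no swap
arr[2]=11 > 8: no swap
arr[3]=7 <= 8: swap with position 1, array becomes [3, 7, 11, 20, 8]

Place pivot at position 2: [3, 7, 8, 20, 11]
Pivot position: 2

After partitioning with pivot 8, the array becomes [3, 7, 8, 20, 11]. The pivot is placed at index 2. All elements to the left of the pivot are <= 8, and all elements to the right are > 8.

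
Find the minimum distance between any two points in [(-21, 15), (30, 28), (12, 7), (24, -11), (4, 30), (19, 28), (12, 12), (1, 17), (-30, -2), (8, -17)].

Computing all pairwise distances among 10 points:

d((-21, 15), (30, 28)) = 52.6308
d((-21, 15), (12, 7)) = 33.9559
d((-21, 15), (24, -11)) = 51.9711
d((-21, 15), (4, 30)) = 29.1548
d((-21, 15), (19, 28)) = 42.0595
d((-21, 15), (12, 12)) = 33.1361
d((-21, 15), (1, 17)) = 22.0907
d((-21, 15), (-30, -2)) = 19.2354
d((-21, 15), (8, -17)) = 43.1856
d((30, 28), (12, 7)) = 27.6586
d((30, 28), (24, -11)) = 39.4588
d((30, 28), (4, 30)) = 26.0768
d((30, 28), (19, 28)) = 11.0
d((30, 28), (12, 12)) = 24.0832
d((30, 28), (1, 17)) = 31.0161
d((30, 28), (-30, -2)) = 67.082
d((30, 28), (8, -17)) = 50.0899
d((12, 7), (24, -11)) = 21.6333
d((12, 7), (4, 30)) = 24.3516
d((12, 7), (19, 28)) = 22.1359
d((12, 7), (12, 12)) = 5.0 <-- minimum
d((12, 7), (1, 17)) = 14.8661
d((12, 7), (-30, -2)) = 42.9535
d((12, 7), (8, -17)) = 24.3311
d((24, -11), (4, 30)) = 45.618
d((24, -11), (19, 28)) = 39.3192
d((24, -11), (12, 12)) = 25.9422
d((24, -11), (1, 17)) = 36.2353
d((24, -11), (-30, -2)) = 54.7449
d((24, -11), (8, -17)) = 17.088
d((4, 30), (19, 28)) = 15.1327
d((4, 30), (12, 12)) = 19.6977
d((4, 30), (1, 17)) = 13.3417
d((4, 30), (-30, -2)) = 46.6905
d((4, 30), (8, -17)) = 47.1699
d((19, 28), (12, 12)) = 17.4642
d((19, 28), (1, 17)) = 21.095
d((19, 28), (-30, -2)) = 57.4543
d((19, 28), (8, -17)) = 46.3249
d((12, 12), (1, 17)) = 12.083
d((12, 12), (-30, -2)) = 44.2719
d((12, 12), (8, -17)) = 29.2746
d((1, 17), (-30, -2)) = 36.3593
d((1, 17), (8, -17)) = 34.7131
d((-30, -2), (8, -17)) = 40.8534

Closest pair: (12, 7) and (12, 12) with distance 5.0

The closest pair is (12, 7) and (12, 12) with Euclidean distance 5.0. For 10 points, brute-force pairwise comparison is shown above. For large n, the divide-and-conquer algorithm (sort by x, recurse on halves, check the dividing strip) achieves O(n log n).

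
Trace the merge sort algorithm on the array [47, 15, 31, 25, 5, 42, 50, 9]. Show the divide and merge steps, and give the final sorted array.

Merge sort trace:

Split: [47, 15, 31, 25, 5, 42, 50, 9] -> [47, 15, 31, 25] and [5, 42, 50, 9]
  Split: [47, 15, 31, 25] -> [47, 15] and [31, 25]
    Split: [47, 15] -> [47] and [15]
    Merge: [47] + [15] -> [15, 47]
    Split: [31, 25] -> [31] and [25]
    Merge: [31] + [25] -> [25, 31]
  Merge: [15, 47] + [25, 31] -> [15, 25, 31, 47]
  Split: [5, 42, 50, 9] -> [5, 42] and [50, 9]
    Split: [5, 42] -> [5] and [42]
    Merge: [5] + [42] -> [5, 42]
    Split: [50, 9] -> [50] and [9]
    Merge: [50] + [9] -> [9, 50]
  Merge: [5, 42] + [9, 50] -> [5, 9, 42, 50]
Merge: [15, 25, 31, 47] + [5, 9, 42, 50] -> [5, 9, 15, 25, 31, 42, 47, 50]

Final sorted array: [5, 9, 15, 25, 31, 42, 47, 50]

The merge sort proceeds by recursively splitting the array and merging sorted halves.
After all merges, the sorted array is [5, 9, 15, 25, 31, 42, 47, 50].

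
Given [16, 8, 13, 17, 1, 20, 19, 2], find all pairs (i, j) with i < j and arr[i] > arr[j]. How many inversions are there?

Finding inversions in [16, 8, 13, 17, 1, 20, 19, 2]:

(0, 1): arr[0]=16 > arr[1]=8
(0, 2): arr[0]=16 > arr[2]=13
(0, 4): arr[0]=16 > arr[4]=1
(0, 7): arr[0]=16 > arr[7]=2
(1, 4): arr[1]=8 > arr[4]=1
(1, 7): arr[1]=8 > arr[7]=2
(2, 4): arr[2]=13 > arr[4]=1
(2, 7): arr[2]=13 > arr[7]=2
(3, 4): arr[3]=17 > arr[4]=1
(3, 7): arr[3]=17 > arr[7]=2
(5, 6): arr[5]=20 > arr[6]=19
(5, 7): arr[5]=20 > arr[7]=2
(6, 7): arr[6]=19 > arr[7]=2

Total inversions: 13

The array has 13 inversion(s): (0,1), (0,2), (0,4), (0,7), (1,4), (1,7), (2,4), (2,7), (3,4), (3,7), (5,6), (5,7), (6,7). Each pair (i,j) satisfies i < j and arr[i] > arr[j].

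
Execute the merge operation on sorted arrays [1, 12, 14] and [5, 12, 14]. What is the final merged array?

Merging process:

Compare 1 vs 5: take 1 from left. Merged: [1]
Compare 12 vs 5: take 5 from right. Merged: [1, 5]
Compare 12 vs 12: take 12 from left. Merged: [1, 5, 12]
Compare 14 vs 12: take 12 from right. Merged: [1, 5, 12, 12]
Compare 14 vs 14: take 14 from left. Merged: [1, 5, 12, 12, 14]
Append remaining from right: [14]. Merged: [1, 5, 12, 12, 14, 14]

Final merged array: [1, 5, 12, 12, 14, 14]
Total comparisons: 5

The merged array is [1, 5, 12, 12, 14, 14], requiring 5 comparisons. The merge step runs in O(n) time where n is the total number of elements.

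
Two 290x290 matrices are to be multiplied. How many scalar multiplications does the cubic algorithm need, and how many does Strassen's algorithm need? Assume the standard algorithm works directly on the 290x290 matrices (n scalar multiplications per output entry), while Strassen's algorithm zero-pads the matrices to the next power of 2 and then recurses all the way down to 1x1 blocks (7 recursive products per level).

Matrix multiplication for 290x290 matrices:

Strassen's algorithm requires power-of-2 dimensions. Pad 290x290 to 512x512 (next power of 2).

Standard algorithm: 290^3 = 24389000 multiplications
Strassen's algorithm: 7^(log2(512)) = 7^9 = 40353607 multiplications
Difference: 24389000 - 40353607 = -15964607 (Strassen uses MORE here due to padding overhead — for small or just-over-power-of-2 n, padding can outweigh the per-level savings)

Standard: 24389000 multiplications (290^3). Strassen: 40353607 multiplications (7^9, after padding to 512x512). Strassen reduces 8 recursive multiplications to 7 at each level.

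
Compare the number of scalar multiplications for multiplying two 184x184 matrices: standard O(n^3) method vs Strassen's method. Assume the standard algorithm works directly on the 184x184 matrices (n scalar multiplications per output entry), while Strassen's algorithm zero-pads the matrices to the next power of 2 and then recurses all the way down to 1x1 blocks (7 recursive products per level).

Matrix multiplication for 184x184 matrices:

Strassen's algorithm requires power-of-2 dimensions. Pad 184x184 to 256x256 (next power of 2).

Standard algorithm: 184^3 = 6229504 multiplications
Strassen's algorithm: 7^(log2(256)) = 7^8 = 5764801 multiplications
Savings: 6229504 - 5764801 = 464703 multiplications

Standard: 6229504 multiplications (184^3). Strassen: 5764801 multiplications (7^8, after padding to 256x256). Strassen reduces 8 recursive multiplications to 7 at each level.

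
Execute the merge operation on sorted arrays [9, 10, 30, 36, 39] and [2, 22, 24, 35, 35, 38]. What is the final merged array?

Merging process:

Compare 9 vs 2: take 2 from right. Merged: [2]
Compare 9 vs 22: take 9 from left. Merged: [2, 9]
Compare 10 vs 22: take 10 from left. Merged: [2, 9, 10]
Compare 30 vs 22: take 22 from right. Merged: [2, 9, 10, 22]
Compare 30 vs 24: take 24 from right. Merged: [2, 9, 10, 22, 24]
Compare 30 vs 35: take 30 from left. Merged: [2, 9, 10, 22, 24, 30]
Compare 36 vs 35: take 35 from right. Merged: [2, 9, 10, 22, 24, 30, 35]
Compare 36 vs 35: take 35 from right. Merged: [2, 9, 10, 22, 24, 30, 35, 35]
Compare 36 vs 38: take 36 from left. Merged: [2, 9, 10, 22, 24, 30, 35, 35, 36]
Compare 39 vs 38: take 38 from right. Merged: [2, 9, 10, 22, 24, 30, 35, 35, 36, 38]
Append remaining from left: [39]. Merged: [2, 9, 10, 22, 24, 30, 35, 35, 36, 38, 39]

Final merged array: [2, 9, 10, 22, 24, 30, 35, 35, 36, 38, 39]
Total comparisons: 10

The merged array is [2, 9, 10, 22, 24, 30, 35, 35, 36, 38, 39], requiring 10 comparisons. The merge step runs in O(n) time where n is the total number of elements.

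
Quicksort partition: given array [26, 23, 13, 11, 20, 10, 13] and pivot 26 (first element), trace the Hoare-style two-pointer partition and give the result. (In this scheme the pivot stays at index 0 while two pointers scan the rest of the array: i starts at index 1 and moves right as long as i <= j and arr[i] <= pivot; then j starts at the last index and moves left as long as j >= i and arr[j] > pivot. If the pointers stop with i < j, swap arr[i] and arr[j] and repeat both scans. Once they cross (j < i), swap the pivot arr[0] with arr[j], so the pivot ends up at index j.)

Hoare-style two-pointer partition with pivot = 26:

Initial array: [26, 23, 13, 11, 20, 10, 13]

Pointers start at i = 1, j = 6.
i ends at 7, j ends at 6: the pointers have crossed (j < i), so scanning stops.

Swap pivot arr[0] with arr[6] to place pivot at position 6: [13, 23, 13, 11, 20, 10, 26]
Pivot position: 6

After partitioning with pivot 26, the array becomes [13, 23, 13, 11, 20, 10, 26]. The pivot is placed at index 6. All elements to the left of the pivot are <= 26, and all elements to the right are > 26.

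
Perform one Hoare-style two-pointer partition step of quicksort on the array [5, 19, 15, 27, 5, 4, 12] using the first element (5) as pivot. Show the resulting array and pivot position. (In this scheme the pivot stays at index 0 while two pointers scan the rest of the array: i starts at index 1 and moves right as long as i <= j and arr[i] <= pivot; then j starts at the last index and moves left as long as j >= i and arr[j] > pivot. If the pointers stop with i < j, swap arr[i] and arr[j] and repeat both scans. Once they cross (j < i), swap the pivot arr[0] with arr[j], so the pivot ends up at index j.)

Hoare-style two-pointer partition with pivot = 5:

Initial array: [5, 19, 15, 27, 5, 4, 12]

Pointers start at i = 1, j = 6.
i stops at index 1 (arr[1]=19 > 5), j stops at index 5 (arr[5]=4 <= 5): swap arr[1] and arr[5], array becomes [5, 4, 15, 27, 5, 19, 12]
i stops at index 2 (arr[2]=15 > 5), j stops at index 4 (arr[4]=5 <= 5): swap arr[2] and arr[4], array becomes [5, 4, 5, 27, 15, 19, 12]
i ends at 3, j ends at 2: the pointers have crossed (j < i), so scanning stops.

Swap pivot arr[0] with arr[2] to place pivot at position 2: [5, 4, 5, 27, 15, 19, 12]
Pivot position: 2

After partitioning with pivot 5, the array becomes [5, 4, 5, 27, 15, 19, 12]. The pivot is placed at index 2. All elements to the left of the pivot are <= 5, and all elements to the right are > 5.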